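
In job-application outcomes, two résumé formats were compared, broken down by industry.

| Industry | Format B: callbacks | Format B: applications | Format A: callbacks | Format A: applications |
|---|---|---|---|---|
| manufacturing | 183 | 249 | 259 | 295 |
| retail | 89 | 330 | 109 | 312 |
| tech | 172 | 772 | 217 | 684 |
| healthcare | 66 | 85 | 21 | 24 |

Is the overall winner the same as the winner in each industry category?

Yes

Manufacturing: Format B 183/249 = 73.5%, Format A 259/295 = 87.8% → Format A
Retail: Format B 89/330 = 27.0%, Format A 109/312 = 34.9% → Format A
Tech: Format B 172/772 = 22.3%, Format A 217/684 = 31.7% → Format A
Healthcare: Format B 66/85 = 77.6%, Format A 21/24 = 87.5% → Format A
Overall: Format B 510/1436 = 35.5%, Format A 606/1315 = 46.1% → Format A
Format A wins overall and in every industry group — no reversal.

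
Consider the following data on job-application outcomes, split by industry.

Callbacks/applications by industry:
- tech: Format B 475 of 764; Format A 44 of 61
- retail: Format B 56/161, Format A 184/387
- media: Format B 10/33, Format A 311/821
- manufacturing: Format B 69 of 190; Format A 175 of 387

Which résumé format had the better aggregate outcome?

Format B

Tech: Format B 475/764 = 62.2%, Format A 44/61 = 72.1% → Format A
Retail: Format B 56/161 = 34.8%, Format A 184/387 = 47.5% → Format A
Media: Format B 10/33 = 30.3%, Format A 311/821 = 37.9% → Format A
Manufacturing: Format B 69/190 = 36.3%, Format A 175/387 = 45.2% → Format A
Overall: Format B 610/1148 = 53.1%, Format A 714/1656 = 43.1% → Format B
(Format A wins every industry group but Format B wins overall — Format A's applications skew toward the low-rate media group.)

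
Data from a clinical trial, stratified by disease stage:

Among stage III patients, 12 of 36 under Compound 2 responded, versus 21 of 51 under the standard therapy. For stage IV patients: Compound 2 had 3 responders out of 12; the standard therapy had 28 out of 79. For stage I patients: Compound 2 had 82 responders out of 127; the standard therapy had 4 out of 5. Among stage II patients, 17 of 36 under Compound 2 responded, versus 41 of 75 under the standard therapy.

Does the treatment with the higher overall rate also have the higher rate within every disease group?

Stage III: Compound 2 12/36 = 33.3%, the standard therapy 21/51 = 41.2% → the standard therapy
Stage IV: Compound 2 3/12 = 25.0%, the standard therapy 28/79 = 35.4% → the standard therapy
Stage I: Compound 2 82/127 = 64.6%, the standard therapy 4/5 = 80.0% → the standard therapy
Stage II: Compound 2 17/36 = 47.2%, the standard therapy 41/75 = 54.7% → the standard therapy
Overall: Compound 2 114/211 = 54.0%, the standard therapy 94/210 = 44.8% → Compound 2
The standard therapy wins each disease group but Compound 2 wins overall — the comparison reverses. The standard therapy's patients skew toward stage IV, which has a lower base rate.

No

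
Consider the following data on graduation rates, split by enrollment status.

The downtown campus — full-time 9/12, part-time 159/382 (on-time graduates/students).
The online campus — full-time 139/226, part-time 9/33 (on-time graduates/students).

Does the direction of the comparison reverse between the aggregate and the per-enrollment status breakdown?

Yes

Full-time: the downtown campus 9/12 = 75.0%, the online campus 139/226 = 61.5% → the downtown campus
Part-time: the downtown campus 159/382 = 41.6%, the online campus 9/33 = 27.3% → the downtown campus
Overall: the downtown campus 168/394 = 42.6%, the online campus 148/259 = 57.1% → the online campus
The downtown campus wins each enrollment group but the online campus wins overall — the comparison reverses. The downtown campus's students skew toward part-time, which has a lower base rate.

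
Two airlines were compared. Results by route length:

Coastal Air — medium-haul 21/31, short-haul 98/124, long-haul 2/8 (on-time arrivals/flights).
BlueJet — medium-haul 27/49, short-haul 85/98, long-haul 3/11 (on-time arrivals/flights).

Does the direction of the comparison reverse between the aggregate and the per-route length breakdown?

No

Medium-haul: Coastal Air 21/31 = 67.7%, BlueJet 27/49 = 55.1% → Coastal Air
Short-haul: Coastal Air 98/124 = 79.0%, BlueJet 85/98 = 86.7% → BlueJet
Long-haul: Coastal Air 2/8 = 25.0%, BlueJet 3/11 = 27.3% → BlueJet
Overall: Coastal Air 121/163 = 74.2%, BlueJet 115/158 = 72.8% → Coastal Air
Neither sweeps: Coastal Air wins 1 of 3 groups, BlueJet wins 2. Coastal Air wins overall but not every group — no Simpson reversal.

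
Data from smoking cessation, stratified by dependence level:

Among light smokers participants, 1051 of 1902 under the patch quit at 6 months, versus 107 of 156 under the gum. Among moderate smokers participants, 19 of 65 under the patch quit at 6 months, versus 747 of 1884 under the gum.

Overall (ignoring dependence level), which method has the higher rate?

Light smokers: the patch 1051/1902 = 55.3%, the gum 107/156 = 68.6% → the gum
Moderate smokers: the patch 19/65 = 29.2%, the gum 747/1884 = 39.6% → the gum
Overall: the patch 1070/1967 = 54.4%, the gum 854/2040 = 41.9% → the patch
(The gum wins every dependence group but the patch wins overall — the gum's participants skew toward the low-rate moderate smokers group.)

the patch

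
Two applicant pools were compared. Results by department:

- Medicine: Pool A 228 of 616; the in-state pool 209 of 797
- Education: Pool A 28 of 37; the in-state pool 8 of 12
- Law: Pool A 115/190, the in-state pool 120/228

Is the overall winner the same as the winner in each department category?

Yes

Medicine: Pool A 228/616 = 37.0%, the in-state pool 209/797 = 26.2% → Pool A
Education: Pool A 28/37 = 75.7%, the in-state pool 8/12 = 66.7% → Pool A
Law: Pool A 115/190 = 60.5%, the in-state pool 120/228 = 52.6% → Pool A
Overall: Pool A 371/843 = 44.0%, the in-state pool 337/1037 = 32.5% → Pool A
Pool A wins overall and in every department group — no reversal.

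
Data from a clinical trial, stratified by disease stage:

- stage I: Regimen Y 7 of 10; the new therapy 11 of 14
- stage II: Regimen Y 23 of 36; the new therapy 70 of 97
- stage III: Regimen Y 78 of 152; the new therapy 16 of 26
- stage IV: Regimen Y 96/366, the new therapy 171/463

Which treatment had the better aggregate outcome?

Stage I: Regimen Y 7/10 = 70.0%, the new therapy 11/14 = 78.6% → the new therapy
Stage II: Regimen Y 23/36 = 63.9%, the new therapy 70/97 = 72.2% → the new therapy
Stage III: Regimen Y 78/152 = 51.3%, the new therapy 16/26 = 61.5% → the new therapy
Stage IV: Regimen Y 96/366 = 26.2%, the new therapy 171/463 = 36.9% → the new therapy
Overall: Regimen Y 204/564 = 36.2%, the new therapy 268/600 = 44.7% → the new therapy

the new therapy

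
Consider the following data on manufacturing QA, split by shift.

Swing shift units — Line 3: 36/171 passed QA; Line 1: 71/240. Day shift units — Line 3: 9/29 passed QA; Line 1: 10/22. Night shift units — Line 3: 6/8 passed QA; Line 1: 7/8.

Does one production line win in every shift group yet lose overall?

Swing shift: Line 3 36/171 = 21.1%, Line 1 71/240 = 29.6% → Line 1
Day shift: Line 3 9/29 = 31.0%, Line 1 10/22 = 45.5% → Line 1
Night shift: Line 3 6/8 = 75.0%, Line 1 7/8 = 87.5% → Line 1
Overall: Line 3 51/208 = 24.5%, Line 1 88/270 = 32.6% → Line 1
Line 1 wins overall and in every shift group — no reversal.

No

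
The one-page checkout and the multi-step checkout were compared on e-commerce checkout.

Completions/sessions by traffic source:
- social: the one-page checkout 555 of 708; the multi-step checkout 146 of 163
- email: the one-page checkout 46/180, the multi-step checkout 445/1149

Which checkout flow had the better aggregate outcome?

Social: the one-page checkout 555/708 = 78.4%, the multi-step checkout 146/163 = 89.6% → the multi-step checkout
Email: the one-page checkout 46/180 = 25.6%, the multi-step checkout 445/1149 = 38.7% → the multi-step checkout
Overall: the one-page checkout 601/888 = 67.7%, the multi-step checkout 591/1312 = 45.0% → the one-page checkout
(The multi-step checkout wins every traffic group but the one-page checkout wins overall — the multi-step checkout's sessions skew toward the low-rate email group.)

the one-page checkout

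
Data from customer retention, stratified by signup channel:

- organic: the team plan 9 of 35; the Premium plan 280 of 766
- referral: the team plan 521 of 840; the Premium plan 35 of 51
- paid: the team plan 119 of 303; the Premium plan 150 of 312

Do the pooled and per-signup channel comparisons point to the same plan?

Organic: the team plan 9/35 = 25.7%, the Premium plan 280/766 = 36.6% → the Premium plan
Referral: the team plan 521/840 = 62.0%, the Premium plan 35/51 = 68.6% → the Premium plan
Paid: the team plan 119/303 = 39.3%, the Premium plan 150/312 = 48.1% → the Premium plan
Overall: the team plan 649/1178 = 55.1%, the Premium plan 465/1129 = 41.2% → the team plan
The Premium plan wins each signup group but the team plan wins overall — the comparison reverses. The Premium plan's customers skew toward organic, which has a lower base rate.

No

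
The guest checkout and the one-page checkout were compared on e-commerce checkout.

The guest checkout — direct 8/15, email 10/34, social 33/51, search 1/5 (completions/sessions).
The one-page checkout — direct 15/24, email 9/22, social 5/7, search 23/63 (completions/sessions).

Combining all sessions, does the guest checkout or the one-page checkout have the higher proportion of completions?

Direct: the guest checkout 8/15 = 53.3%, the one-page checkout 15/24 = 62.5% → the one-page checkout
Email: the guest checkout 10/34 = 29.4%, the one-page checkout 9/22 = 40.9% → the one-page checkout
Social: the guest checkout 33/51 = 64.7%, the one-page checkout 5/7 = 71.4% → the one-page checkout
Search: the guest checkout 1/5 = 20.0%, the one-page checkout 23/63 = 36.5% → the one-page checkout
Overall: the guest checkout 52/105 = 49.5%, the one-page checkout 52/116 = 44.8% → the guest checkout
(The one-page checkout wins every traffic group but the guest checkout wins overall — the one-page checkout's sessions skew toward the low-rate search group.)

the guest checkout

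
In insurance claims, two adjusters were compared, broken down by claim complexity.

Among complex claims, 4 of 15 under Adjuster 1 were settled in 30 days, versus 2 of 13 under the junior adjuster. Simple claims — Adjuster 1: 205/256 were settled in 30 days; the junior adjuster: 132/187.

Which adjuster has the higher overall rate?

Adjuster 1

Complex: Adjuster 1 4/15 = 26.7%, the junior adjuster 2/13 = 15.4% → Adjuster 1
Simple: Adjuster 1 205/256 = 80.1%, the junior adjuster 132/187 = 70.6% → Adjuster 1
Overall: Adjuster 1 209/271 = 77.1%, the junior adjuster 134/200 = 67.0% → Adjuster 1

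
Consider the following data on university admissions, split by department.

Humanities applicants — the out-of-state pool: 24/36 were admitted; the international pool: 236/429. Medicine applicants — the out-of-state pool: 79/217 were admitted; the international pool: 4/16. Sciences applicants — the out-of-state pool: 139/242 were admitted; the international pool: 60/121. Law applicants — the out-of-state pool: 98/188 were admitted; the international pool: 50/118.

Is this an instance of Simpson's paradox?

Humanities: the out-of-state pool 24/36 = 66.7%, the international pool 236/429 = 55.0% → the out-of-state pool
Medicine: the out-of-state pool 79/217 = 36.4%, the international pool 4/16 = 25.0% → the out-of-state pool
Sciences: the out-of-state pool 139/242 = 57.4%, the international pool 60/121 = 49.6% → the out-of-state pool
Law: the out-of-state pool 98/188 = 52.1%, the international pool 50/118 = 42.4% → the out-of-state pool
Overall: the out-of-state pool 340/683 = 49.8%, the international pool 350/684 = 51.2% → the international pool
The out-of-state pool wins each department group but the international pool wins overall — the comparison reverses. The out-of-state pool's applicants skew toward Medicine, which has a lower base rate.

Yes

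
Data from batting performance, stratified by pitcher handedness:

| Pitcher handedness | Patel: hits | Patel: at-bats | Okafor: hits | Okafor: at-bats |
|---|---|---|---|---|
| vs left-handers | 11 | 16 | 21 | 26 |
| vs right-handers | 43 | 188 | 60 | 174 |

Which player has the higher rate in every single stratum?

Vs left-handers: Patel 11/16 = 68.8%, Okafor 21/26 = 80.8% → Okafor
Vs right-handers: Patel 43/188 = 22.9%, Okafor 60/174 = 34.5% → Okafor
Okafor has the higher rate in both groups.

Okafor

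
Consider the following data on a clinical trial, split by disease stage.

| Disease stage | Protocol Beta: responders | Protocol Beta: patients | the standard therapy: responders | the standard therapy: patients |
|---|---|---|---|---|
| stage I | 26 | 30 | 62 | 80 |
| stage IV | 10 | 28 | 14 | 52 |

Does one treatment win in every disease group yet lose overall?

Stage I: Protocol Beta 26/30 = 86.7%, the standard therapy 62/80 = 77.5% → Protocol Beta
Stage IV: Protocol Beta 10/28 = 35.7%, the standard therapy 14/52 = 26.9% → Protocol Beta
Overall: Protocol Beta 36/58 = 62.1%, the standard therapy 76/132 = 57.6% → Protocol Beta
Protocol Beta wins overall and in every disease group — no reversal.

No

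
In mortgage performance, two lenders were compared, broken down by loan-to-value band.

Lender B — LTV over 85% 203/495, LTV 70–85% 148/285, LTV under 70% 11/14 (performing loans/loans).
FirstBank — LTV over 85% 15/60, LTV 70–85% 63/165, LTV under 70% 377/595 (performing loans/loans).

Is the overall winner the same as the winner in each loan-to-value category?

LTV over 85%: Lender B 203/495 = 41.0%, FirstBank 15/60 = 25.0% → Lender B
LTV 70–85%: Lender B 148/285 = 51.9%, FirstBank 63/165 = 38.2% → Lender B
LTV under 70%: Lender B 11/14 = 78.6%, FirstBank 377/595 = 63.4% → Lender B
Overall: Lender B 362/794 = 45.6%, FirstBank 455/820 = 55.5% → FirstBank
Lender B wins each loan-to-value group but FirstBank wins overall — the comparison reverses. Lender B's loans skew toward LTV over 85%, which has a lower base rate.

No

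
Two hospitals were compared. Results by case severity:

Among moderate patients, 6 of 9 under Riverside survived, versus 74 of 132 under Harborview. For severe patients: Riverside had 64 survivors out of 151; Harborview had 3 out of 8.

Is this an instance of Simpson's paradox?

Moderate: Riverside 6/9 = 66.7%, Harborview 74/132 = 56.1% → Riverside
Severe: Riverside 64/151 = 42.4%, Harborview 3/8 = 37.5% → Riverside
Overall: Riverside 70/160 = 43.8%, Harborview 77/140 = 55.0% → Harborview
Riverside wins each case group but Harborview wins overall — the comparison reverses. Riverside's patients skew toward severe, which has a lower base rate.

Yes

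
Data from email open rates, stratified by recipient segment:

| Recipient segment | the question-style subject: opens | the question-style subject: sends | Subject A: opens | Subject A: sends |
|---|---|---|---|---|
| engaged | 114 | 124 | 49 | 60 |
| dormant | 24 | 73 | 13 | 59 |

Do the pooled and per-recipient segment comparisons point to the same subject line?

Engaged: the question-style subject 114/124 = 91.9%, Subject A 49/60 = 81.7% → the question-style subject
Dormant: the question-style subject 24/73 = 32.9%, Subject A 13/59 = 22.0% → the question-style subject
Overall: the question-style subject 138/197 = 70.1%, Subject A 62/119 = 52.1% → the question-style subject
The question-style subject wins overall and in every recipient group — no reversal.

Yes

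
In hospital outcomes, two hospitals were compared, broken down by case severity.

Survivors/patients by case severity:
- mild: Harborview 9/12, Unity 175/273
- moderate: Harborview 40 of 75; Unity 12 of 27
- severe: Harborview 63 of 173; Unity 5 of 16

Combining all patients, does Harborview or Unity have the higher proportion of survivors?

Mild: Harborview 9/12 = 75.0%, Unity 175/273 = 64.1% → Harborview
Moderate: Harborview 40/75 = 53.3%, Unity 12/27 = 44.4% → Harborview
Severe: Harborview 63/173 = 36.4%, Unity 5/16 = 31.2% → Harborview
Overall: Harborview 112/260 = 43.1%, Unity 192/316 = 60.8% → Unity
(Harborview wins every case group but Unity wins overall — Harborview's patients skew toward the low-rate severe group.)

Unity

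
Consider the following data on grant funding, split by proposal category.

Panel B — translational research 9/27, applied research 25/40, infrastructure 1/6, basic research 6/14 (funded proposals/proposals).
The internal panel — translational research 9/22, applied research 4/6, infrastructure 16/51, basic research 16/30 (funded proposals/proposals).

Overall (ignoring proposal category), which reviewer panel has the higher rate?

Translational research: Panel B 9/27 = 33.3%, the internal panel 9/22 = 40.9% → the internal panel
Applied research: Panel B 25/40 = 62.5%, the internal panel 4/6 = 66.7% → the internal panel
Infrastructure: Panel B 1/6 = 16.7%, the internal panel 16/51 = 31.4% → the internal panel
Basic research: Panel B 6/14 = 42.9%, the internal panel 16/30 = 53.3% → the internal panel
Overall: Panel B 41/87 = 47.1%, the internal panel 45/109 = 41.3% → Panel B
(The internal panel wins every proposal group but Panel B wins overall — the internal panel's proposals skew toward the low-rate infrastructure group.)

Panel B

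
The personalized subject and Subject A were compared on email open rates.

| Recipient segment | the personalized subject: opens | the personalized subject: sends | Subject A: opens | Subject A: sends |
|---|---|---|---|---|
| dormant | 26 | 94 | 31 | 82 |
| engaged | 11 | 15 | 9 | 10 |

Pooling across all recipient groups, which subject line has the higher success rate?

Dormant: the personalized subject 26/94 = 27.7%, Subject A 31/82 = 37.8% → Subject A
Engaged: the personalized subject 11/15 = 73.3%, Subject A 9/10 = 90.0% → Subject A
Overall: the personalized subject 37/109 = 33.9%, Subject A 40/92 = 43.5% → Subject A

Subject A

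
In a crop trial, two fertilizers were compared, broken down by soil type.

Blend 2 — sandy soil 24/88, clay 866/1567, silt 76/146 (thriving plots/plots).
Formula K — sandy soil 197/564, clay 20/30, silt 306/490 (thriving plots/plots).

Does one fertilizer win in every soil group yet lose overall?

Yes

Sandy soil: Blend 2 24/88 = 27.3%, Formula K 197/564 = 34.9% → Formula K
Clay: Blend 2 866/1567 = 55.3%, Formula K 20/30 = 66.7% → Formula K
Silt: Blend 2 76/146 = 52.1%, Formula K 306/490 = 62.4% → Formula K
Overall: Blend 2 966/1801 = 53.6%, Formula K 523/1084 = 48.2% → Blend 2
Formula K wins each soil group but Blend 2 wins overall — the comparison reverses. Formula K's plots skew toward sandy soil, which has a lower base rate.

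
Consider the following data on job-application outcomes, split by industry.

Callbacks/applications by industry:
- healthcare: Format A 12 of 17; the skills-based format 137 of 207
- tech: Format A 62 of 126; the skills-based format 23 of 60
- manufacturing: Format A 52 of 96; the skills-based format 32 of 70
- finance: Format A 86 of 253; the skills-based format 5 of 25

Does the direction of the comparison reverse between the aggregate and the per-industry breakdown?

Healthcare: Format A 12/17 = 70.6%, the skills-based format 137/207 = 66.2% → Format A
Tech: Format A 62/126 = 49.2%, the skills-based format 23/60 = 38.3% → Format A
Manufacturing: Format A 52/96 = 54.2%, the skills-based format 32/70 = 45.7% → Format A
Finance: Format A 86/253 = 34.0%, the skills-based format 5/25 = 20.0% → Format A
Overall: Format A 212/492 = 43.1%, the skills-based format 197/362 = 54.4% → the skills-based format
Format A wins each industry group but the skills-based format wins overall — the comparison reverses. Format A's applications skew toward finance, which has a lower base rate.

Yes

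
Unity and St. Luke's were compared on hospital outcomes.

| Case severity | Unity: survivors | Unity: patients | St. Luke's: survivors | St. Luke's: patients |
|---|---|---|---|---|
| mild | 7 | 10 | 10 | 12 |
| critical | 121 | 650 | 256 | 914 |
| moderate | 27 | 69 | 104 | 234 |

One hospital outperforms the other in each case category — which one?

Mild: Unity 7/10 = 70.0%, St. Luke's 10/12 = 83.3% → St. Luke's
Critical: Unity 121/650 = 18.6%, St. Luke's 256/914 = 28.0% → St. Luke's
Moderate: Unity 27/69 = 39.1%, St. Luke's 104/234 = 44.4% → St. Luke's
St. Luke's has the higher rate in all 3 groups.

St. Luke's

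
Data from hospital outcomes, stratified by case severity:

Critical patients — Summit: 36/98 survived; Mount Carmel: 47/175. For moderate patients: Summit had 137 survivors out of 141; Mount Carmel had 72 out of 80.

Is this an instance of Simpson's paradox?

Critical: Summit 36/98 = 36.7%, Mount Carmel 47/175 = 26.9% → Summit
Moderate: Summit 137/141 = 97.2%, Mount Carmel 72/80 = 90.0% → Summit
Overall: Summit 173/239 = 72.4%, Mount Carmel 119/255 = 46.7% → Summit
Summit wins overall and in every case group — no reversal.

No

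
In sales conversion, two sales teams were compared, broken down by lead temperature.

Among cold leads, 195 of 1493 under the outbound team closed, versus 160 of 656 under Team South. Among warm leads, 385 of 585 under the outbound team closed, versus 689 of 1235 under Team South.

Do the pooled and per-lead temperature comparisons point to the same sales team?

Cold: the outbound team 195/1493 = 13.1%, Team South 160/656 = 24.4% → Team South
Warm: the outbound team 385/585 = 65.8%, Team South 689/1235 = 55.8% → the outbound team
Overall: the outbound team 580/2078 = 27.9%, Team South 849/1891 = 44.9% → Team South
Neither sweeps: the outbound team wins 1 of 2 groups, Team South wins 1. Team South wins overall but not every group — no Simpson reversal.

No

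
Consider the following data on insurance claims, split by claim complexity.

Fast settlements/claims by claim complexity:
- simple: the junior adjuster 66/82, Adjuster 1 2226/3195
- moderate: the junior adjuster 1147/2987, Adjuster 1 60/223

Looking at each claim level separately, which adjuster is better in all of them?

Simple: the junior adjuster 66/82 = 80.5%, Adjuster 1 2226/3195 = 69.7% → the junior adjuster
Moderate: the junior adjuster 1147/2987 = 38.4%, Adjuster 1 60/223 = 26.9% → the junior adjuster
The junior adjuster has the higher rate in both groups.

the junior adjuster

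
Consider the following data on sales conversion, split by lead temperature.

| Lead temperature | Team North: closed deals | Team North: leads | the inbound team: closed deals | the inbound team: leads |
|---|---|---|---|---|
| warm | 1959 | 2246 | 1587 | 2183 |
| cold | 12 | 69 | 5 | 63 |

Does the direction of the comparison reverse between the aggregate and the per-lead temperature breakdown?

Warm: Team North 1959/2246 = 87.2%, the inbound team 1587/2183 = 72.7% → Team North
Cold: Team North 12/69 = 17.4%, the inbound team 5/63 = 7.9% → Team North
Overall: Team North 1971/2315 = 85.1%, the inbound team 1592/2246 = 70.9% → Team North
Team North wins overall and in every lead group — no reversal.

No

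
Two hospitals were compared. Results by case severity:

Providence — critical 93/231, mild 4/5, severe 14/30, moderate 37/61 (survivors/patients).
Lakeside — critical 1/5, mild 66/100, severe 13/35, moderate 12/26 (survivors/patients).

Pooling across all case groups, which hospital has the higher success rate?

Lakeside

Critical: Providence 93/231 = 40.3%, Lakeside 1/5 = 20.0% → Providence
Mild: Providence 4/5 = 80.0%, Lakeside 66/100 = 66.0% → Providence
Severe: Providence 14/30 = 46.7%, Lakeside 13/35 = 37.1% → Providence
Moderate: Providence 37/61 = 60.7%, Lakeside 12/26 = 46.2% → Providence
Overall: Providence 148/327 = 45.3%, Lakeside 92/166 = 55.4% → Lakeside
(Providence wins every case group but Lakeside wins overall — Providence's patients skew toward the low-rate critical group.)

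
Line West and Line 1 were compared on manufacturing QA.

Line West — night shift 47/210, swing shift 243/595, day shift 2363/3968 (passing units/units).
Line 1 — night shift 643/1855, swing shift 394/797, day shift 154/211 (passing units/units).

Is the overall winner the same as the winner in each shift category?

Night shift: Line West 47/210 = 22.4%, Line 1 643/1855 = 34.7% → Line 1
Swing shift: Line West 243/595 = 40.8%, Line 1 394/797 = 49.4% → Line 1
Day shift: Line West 2363/3968 = 59.6%, Line 1 154/211 = 73.0% → Line 1
Overall: Line West 2653/4773 = 55.6%, Line 1 1191/2863 = 41.6% → Line West
Line 1 wins each shift group but Line West wins overall — the comparison reverses. Line 1's units skew toward night shift, which has a lower base rate.

No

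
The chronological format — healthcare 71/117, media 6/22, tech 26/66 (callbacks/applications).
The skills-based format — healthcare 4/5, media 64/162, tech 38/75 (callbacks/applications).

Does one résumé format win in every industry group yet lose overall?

Yes

Healthcare: the chronological format 71/117 = 60.7%, the skills-based format 4/5 = 80.0% → the skills-based format
Media: the chronological format 6/22 = 27.3%, the skills-based format 64/162 = 39.5% → the skills-based format
Tech: the chronological format 26/66 = 39.4%, the skills-based format 38/75 = 50.7% → the skills-based format
Overall: the chronological format 103/205 = 50.2%, the skills-based format 106/242 = 43.8% → the chronological format
The skills-based format wins each industry group but the chronological format wins overall — the comparison reverses. The skills-based format's applications skew toward media, which has a lower base rate.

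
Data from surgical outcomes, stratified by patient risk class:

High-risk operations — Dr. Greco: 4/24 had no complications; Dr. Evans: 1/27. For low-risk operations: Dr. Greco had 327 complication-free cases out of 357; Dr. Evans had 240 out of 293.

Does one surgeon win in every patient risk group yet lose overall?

No

High-risk: Dr. Greco 4/24 = 16.7%, Dr. Evans 1/27 = 3.7% → Dr. Greco
Low-risk: Dr. Greco 327/357 = 91.6%, Dr. Evans 240/293 = 81.9% → Dr. Greco
Overall: Dr. Greco 331/381 = 86.9%, Dr. Evans 241/320 = 75.3% → Dr. Greco
Dr. Greco wins overall and in every patient risk group — no reversal.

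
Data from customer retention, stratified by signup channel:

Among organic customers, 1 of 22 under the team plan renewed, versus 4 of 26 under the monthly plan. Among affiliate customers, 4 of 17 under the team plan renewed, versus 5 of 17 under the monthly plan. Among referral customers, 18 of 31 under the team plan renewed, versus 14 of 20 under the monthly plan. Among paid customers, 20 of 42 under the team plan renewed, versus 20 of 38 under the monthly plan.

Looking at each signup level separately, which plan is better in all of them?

Organic: the team plan 1/22 = 4.5%, the monthly plan 4/26 = 15.4% → the monthly plan
Affiliate: the team plan 4/17 = 23.5%, the monthly plan 5/17 = 29.4% → the monthly plan
Referral: the team plan 18/31 = 58.1%, the monthly plan 14/20 = 70.0% → the monthly plan
Paid: the team plan 20/42 = 47.6%, the monthly plan 20/38 = 52.6% → the monthly plan
The monthly plan has the higher rate in all 4 groups.

the monthly plan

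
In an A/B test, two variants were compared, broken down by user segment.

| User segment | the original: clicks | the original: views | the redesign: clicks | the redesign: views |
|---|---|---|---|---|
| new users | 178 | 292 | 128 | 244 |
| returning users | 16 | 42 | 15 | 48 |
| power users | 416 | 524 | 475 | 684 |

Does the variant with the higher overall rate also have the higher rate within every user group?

New users: the original 178/292 = 61.0%, the redesign 128/244 = 52.5% → the original
Returning users: the original 16/42 = 38.1%, the redesign 15/48 = 31.2% → the original
Power users: the original 416/524 = 79.4%, the redesign 475/684 = 69.4% → the original
Overall: the original 610/858 = 71.1%, the redesign 618/976 = 63.3% → the original
The original wins overall and in every user group — no reversal.

Yes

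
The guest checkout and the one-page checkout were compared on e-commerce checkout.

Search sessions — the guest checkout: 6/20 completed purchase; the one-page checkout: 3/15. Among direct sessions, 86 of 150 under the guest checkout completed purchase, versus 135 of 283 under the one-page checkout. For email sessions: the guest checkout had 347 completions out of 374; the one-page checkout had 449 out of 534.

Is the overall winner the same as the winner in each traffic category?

Yes

Search: the guest checkout 6/20 = 30.0%, the one-page checkout 3/15 = 20.0% → the guest checkout
Direct: the guest checkout 86/150 = 57.3%, the one-page checkout 135/283 = 47.7% → the guest checkout
Email: the guest checkout 347/374 = 92.8%, the one-page checkout 449/534 = 84.1% → the guest checkout
Overall: the guest checkout 439/544 = 80.7%, the one-page checkout 587/832 = 70.6% → the guest checkout
The guest checkout wins overall and in every traffic group — no reversal.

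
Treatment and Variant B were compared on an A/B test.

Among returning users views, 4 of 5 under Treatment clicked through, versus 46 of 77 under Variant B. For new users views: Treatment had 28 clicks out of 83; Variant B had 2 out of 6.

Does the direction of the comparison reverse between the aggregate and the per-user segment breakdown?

Returning users: Treatment 4/5 = 80.0%, Variant B 46/77 = 59.7% → Treatment
New users: Treatment 28/83 = 33.7%, Variant B 2/6 = 33.3% → Treatment
Overall: Treatment 32/88 = 36.4%, Variant B 48/83 = 57.8% → Variant B
Treatment wins each user group but Variant B wins overall — the comparison reverses. Treatment's views skew toward new users, which has a lower base rate.

Yes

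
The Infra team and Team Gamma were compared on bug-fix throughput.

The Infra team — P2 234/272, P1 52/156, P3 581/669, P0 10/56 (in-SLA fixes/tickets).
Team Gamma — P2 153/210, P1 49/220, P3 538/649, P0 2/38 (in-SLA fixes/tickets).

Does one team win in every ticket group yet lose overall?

P2: the Infra team 234/272 = 86.0%, Team Gamma 153/210 = 72.9% → the Infra team
P1: the Infra team 52/156 = 33.3%, Team Gamma 49/220 = 22.3% → the Infra team
P3: the Infra team 581/669 = 86.8%, Team Gamma 538/649 = 82.9% → the Infra team
P0: the Infra team 10/56 = 17.9%, Team Gamma 2/38 = 5.3% → the Infra team
Overall: the Infra team 877/1153 = 76.1%, Team Gamma 742/1117 = 66.4% → the Infra team
The Infra team wins overall and in every ticket group — no reversal.

No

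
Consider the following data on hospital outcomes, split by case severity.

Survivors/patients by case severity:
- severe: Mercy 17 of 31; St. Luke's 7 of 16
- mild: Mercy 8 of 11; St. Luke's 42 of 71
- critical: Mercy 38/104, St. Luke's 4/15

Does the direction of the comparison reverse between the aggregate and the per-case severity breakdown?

Yes

Severe: Mercy 17/31 = 54.8%, St. Luke's 7/16 = 43.8% → Mercy
Mild: Mercy 8/11 = 72.7%, St. Luke's 42/71 = 59.2% → Mercy
Critical: Mercy 38/104 = 36.5%, St. Luke's 4/15 = 26.7% → Mercy
Overall: Mercy 63/146 = 43.2%, St. Luke's 53/102 = 52.0% → St. Luke's
Mercy wins each case group but St. Luke's wins overall — the comparison reverses. Mercy's patients skew toward critical, which has a lower base rate.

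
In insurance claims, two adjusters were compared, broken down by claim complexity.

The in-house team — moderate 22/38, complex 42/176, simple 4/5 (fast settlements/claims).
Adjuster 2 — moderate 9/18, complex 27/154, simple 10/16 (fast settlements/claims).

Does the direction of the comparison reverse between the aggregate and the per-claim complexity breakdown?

No

Moderate: the in-house team 22/38 = 57.9%, Adjuster 2 9/18 = 50.0% → the in-house team
Complex: the in-house team 42/176 = 23.9%, Adjuster 2 27/154 = 17.5% → the in-house team
Simple: the in-house team 4/5 = 80.0%, Adjuster 2 10/16 = 62.5% → the in-house team
Overall: the in-house team 68/219 = 31.1%, Adjuster 2 46/188 = 24.5% → the in-house team
The in-house team wins overall and in every claim group — no reversal.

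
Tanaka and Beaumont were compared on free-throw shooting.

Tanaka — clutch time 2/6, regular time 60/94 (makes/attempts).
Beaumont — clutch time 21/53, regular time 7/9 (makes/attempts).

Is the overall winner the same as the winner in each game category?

No

Clutch time: Tanaka 2/6 = 33.3%, Beaumont 21/53 = 39.6% → Beaumont
Regular time: Tanaka 60/94 = 63.8%, Beaumont 7/9 = 77.8% → Beaumont
Overall: Tanaka 62/100 = 62.0%, Beaumont 28/62 = 45.2% → Tanaka
Beaumont wins each game group but Tanaka wins overall — the comparison reverses. Beaumont's attempts skew toward clutch time, which has a lower base rate.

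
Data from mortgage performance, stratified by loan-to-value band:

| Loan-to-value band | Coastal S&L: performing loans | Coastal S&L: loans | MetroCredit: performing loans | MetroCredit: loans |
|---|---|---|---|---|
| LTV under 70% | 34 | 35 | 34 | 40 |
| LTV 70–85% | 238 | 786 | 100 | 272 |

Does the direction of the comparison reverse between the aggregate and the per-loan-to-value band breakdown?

LTV under 70%: Coastal S&L 34/35 = 97.1%, MetroCredit 34/40 = 85.0% → Coastal S&L
LTV 70–85%: Coastal S&L 238/786 = 30.3%, MetroCredit 100/272 = 36.8% → MetroCredit
Overall: Coastal S&L 272/821 = 33.1%, MetroCredit 134/312 = 42.9% → MetroCredit
Neither sweeps: Coastal S&L wins 1 of 2 groups, MetroCredit wins 1. MetroCredit wins overall but not every group — no Simpson reversal.

No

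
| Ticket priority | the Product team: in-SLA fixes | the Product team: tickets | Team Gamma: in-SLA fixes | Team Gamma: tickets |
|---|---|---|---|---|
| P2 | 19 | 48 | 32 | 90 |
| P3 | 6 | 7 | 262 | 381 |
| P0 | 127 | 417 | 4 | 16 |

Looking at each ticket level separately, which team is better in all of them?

the Product team

P2: the Product team 19/48 = 39.6%, Team Gamma 32/90 = 35.6% → the Product team
P3: the Product team 6/7 = 85.7%, Team Gamma 262/381 = 68.8% → the Product team
P0: the Product team 127/417 = 30.5%, Team Gamma 4/16 = 25.0% → the Product team
The Product team has the higher rate in all 3 groups.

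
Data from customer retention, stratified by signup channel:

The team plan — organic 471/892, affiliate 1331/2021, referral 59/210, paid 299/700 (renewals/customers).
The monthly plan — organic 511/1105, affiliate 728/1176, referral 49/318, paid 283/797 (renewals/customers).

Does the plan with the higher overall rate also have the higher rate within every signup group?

Yes

Organic: the team plan 471/892 = 52.8%, the monthly plan 511/1105 = 46.2% → the team plan
Affiliate: the team plan 1331/2021 = 65.9%, the monthly plan 728/1176 = 61.9% → the team plan
Referral: the team plan 59/210 = 28.1%, the monthly plan 49/318 = 15.4% → the team plan
Paid: the team plan 299/700 = 42.7%, the monthly plan 283/797 = 35.5% → the team plan
Overall: the team plan 2160/3823 = 56.5%, the monthly plan 1571/3396 = 46.3% → the team plan
The team plan wins overall and in every signup group — no reversal.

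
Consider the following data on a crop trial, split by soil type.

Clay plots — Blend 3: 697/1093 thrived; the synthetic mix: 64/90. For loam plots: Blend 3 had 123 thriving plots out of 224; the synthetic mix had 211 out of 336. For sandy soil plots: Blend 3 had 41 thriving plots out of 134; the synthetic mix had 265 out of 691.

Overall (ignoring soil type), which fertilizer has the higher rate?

Clay: Blend 3 697/1093 = 63.8%, the synthetic mix 64/90 = 71.1% → the synthetic mix
Loam: Blend 3 123/224 = 54.9%, the synthetic mix 211/336 = 62.8% → the synthetic mix
Sandy soil: Blend 3 41/134 = 30.6%, the synthetic mix 265/691 = 38.4% → the synthetic mix
Overall: Blend 3 861/1451 = 59.3%, the synthetic mix 540/1117 = 48.3% → Blend 3
(The synthetic mix wins every soil group but Blend 3 wins overall — the synthetic mix's plots skew toward the low-rate sandy soil group.)

Blend 3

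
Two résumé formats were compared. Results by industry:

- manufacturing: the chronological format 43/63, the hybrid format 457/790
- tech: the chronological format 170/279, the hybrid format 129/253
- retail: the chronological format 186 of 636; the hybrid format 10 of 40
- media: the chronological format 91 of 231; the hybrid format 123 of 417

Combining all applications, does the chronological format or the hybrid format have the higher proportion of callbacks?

the hybrid format

Manufacturing: the chronological format 43/63 = 68.3%, the hybrid format 457/790 = 57.8% → the chronological format
Tech: the chronological format 170/279 = 60.9%, the hybrid format 129/253 = 51.0% → the chronological format
Retail: the chronological format 186/636 = 29.2%, the hybrid format 10/40 = 25.0% → the chronological format
Media: the chronological format 91/231 = 39.4%, the hybrid format 123/417 = 29.5% → the chronological format
Overall: the chronological format 490/1209 = 40.5%, the hybrid format 719/1500 = 47.9% → the hybrid format
(The chronological format wins every industry group but the hybrid format wins overall — the chronological format's applications skew toward the low-rate retail group.)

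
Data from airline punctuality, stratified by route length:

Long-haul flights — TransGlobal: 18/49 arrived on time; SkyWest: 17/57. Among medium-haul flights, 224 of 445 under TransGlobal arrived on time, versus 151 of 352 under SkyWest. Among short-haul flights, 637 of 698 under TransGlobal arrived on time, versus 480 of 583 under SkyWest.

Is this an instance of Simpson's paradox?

Long-haul: TransGlobal 18/49 = 36.7%, SkyWest 17/57 = 29.8% → TransGlobal
Medium-haul: TransGlobal 224/445 = 50.3%, SkyWest 151/352 = 42.9% → TransGlobal
Short-haul: TransGlobal 637/698 = 91.3%, SkyWest 480/583 = 82.3% → TransGlobal
Overall: TransGlobal 879/1192 = 73.7%, SkyWest 648/992 = 65.3% → TransGlobal
TransGlobal wins overall and in every route group — no reversal.

No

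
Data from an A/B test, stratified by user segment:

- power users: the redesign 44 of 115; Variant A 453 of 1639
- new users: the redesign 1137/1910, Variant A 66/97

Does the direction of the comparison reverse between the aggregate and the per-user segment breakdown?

No

Power users: the redesign 44/115 = 38.3%, Variant A 453/1639 = 27.6% → the redesign
New users: the redesign 1137/1910 = 59.5%, Variant A 66/97 = 68.0% → Variant A
Overall: the redesign 1181/2025 = 58.3%, Variant A 519/1736 = 29.9% → the redesign
Neither sweeps: the redesign wins 1 of 2 groups, Variant A wins 1. The redesign wins overall but not every group — no Simpson reversal.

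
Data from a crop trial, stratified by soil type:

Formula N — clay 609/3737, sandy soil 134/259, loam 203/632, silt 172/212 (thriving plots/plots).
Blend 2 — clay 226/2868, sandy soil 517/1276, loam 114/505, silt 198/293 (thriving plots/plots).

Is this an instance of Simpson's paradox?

Clay: Formula N 609/3737 = 16.3%, Blend 2 226/2868 = 7.9% → Formula N
Sandy soil: Formula N 134/259 = 51.7%, Blend 2 517/1276 = 40.5% → Formula N
Loam: Formula N 203/632 = 32.1%, Blend 2 114/505 = 22.6% → Formula N
Silt: Formula N 172/212 = 81.1%, Blend 2 198/293 = 67.6% → Formula N
Overall: Formula N 1118/4840 = 23.1%, Blend 2 1055/4942 = 21.3% → Formula N
Formula N wins overall and in every soil group — no reversal.

No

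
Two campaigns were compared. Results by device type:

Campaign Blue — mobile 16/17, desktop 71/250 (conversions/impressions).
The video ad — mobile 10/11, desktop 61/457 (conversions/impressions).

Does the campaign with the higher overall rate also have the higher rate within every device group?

Yes

Mobile: Campaign Blue 16/17 = 94.1%, the video ad 10/11 = 90.9% → Campaign Blue
Desktop: Campaign Blue 71/250 = 28.4%, the video ad 61/457 = 13.3% → Campaign Blue
Overall: Campaign Blue 87/267 = 32.6%, the video ad 71/468 = 15.2% → Campaign Blue
Campaign Blue wins overall and in every device group — no reversal.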